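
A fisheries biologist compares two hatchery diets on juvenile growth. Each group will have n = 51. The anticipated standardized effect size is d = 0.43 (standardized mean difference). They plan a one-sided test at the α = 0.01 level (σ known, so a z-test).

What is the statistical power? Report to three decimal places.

Noncentrality parameter: δ = d·√(n/2) = 0.43 × √(51/2) = 2.1714
One-sided α = 0.01 → critical value z_{0.01} = 2.326.
Power = P(Z > 2.326 − δ) = Φ(-0.155) = 0.4384.

Power ≈ 0.438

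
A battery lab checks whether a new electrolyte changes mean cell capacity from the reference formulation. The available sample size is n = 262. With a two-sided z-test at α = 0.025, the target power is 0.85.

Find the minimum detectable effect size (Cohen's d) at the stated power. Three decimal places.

Required noncentrality: δ = z_{0.0125} + z_{0.15} = 2.241 + 1.036 = 3.278.
(Lower-tail contribution to power is negligible for δ > 0.)
δ = d·√n ⇒ d = δ/√n = 3.278/√262 = 0.2025.

d ≈ 0.203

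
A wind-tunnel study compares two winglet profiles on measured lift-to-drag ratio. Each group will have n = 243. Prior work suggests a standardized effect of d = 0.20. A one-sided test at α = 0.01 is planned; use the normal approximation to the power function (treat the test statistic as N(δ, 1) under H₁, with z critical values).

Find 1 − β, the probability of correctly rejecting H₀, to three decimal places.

Power ≈ 0.452

Noncentrality parameter: δ = d·√(n/2) = 0.20 × √(243/2) = 2.2045
Critical value for a one-sided test at α = 0.01: z_α = 2.326.
Power = Φ(δ − 2.326) = Φ(-0.122) = 0.4515.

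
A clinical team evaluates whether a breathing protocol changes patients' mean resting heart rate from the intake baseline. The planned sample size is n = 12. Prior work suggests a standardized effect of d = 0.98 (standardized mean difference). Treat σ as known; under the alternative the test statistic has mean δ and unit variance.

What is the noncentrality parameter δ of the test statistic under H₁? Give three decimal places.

δ ≈ 3.395

The noncentrality parameter scales effect size by the design's sample-size factor: δ = d·√n = 0.98 × √12 = 3.3948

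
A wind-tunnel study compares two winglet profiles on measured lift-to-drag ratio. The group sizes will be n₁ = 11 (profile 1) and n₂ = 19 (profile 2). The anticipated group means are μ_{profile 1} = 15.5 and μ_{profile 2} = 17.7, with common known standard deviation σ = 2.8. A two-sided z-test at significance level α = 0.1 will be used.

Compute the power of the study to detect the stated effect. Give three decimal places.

Standardized effect: d = |μ_{profile 1} − μ_{profile 2}| / σ = |15.5 − 17.7| / 2.8 = 0.7857
Noncentrality parameter: δ = d / √(1/n₁ + 1/n₂) = 0.7857 / √(1/11 + 1/19) = 2.0738
Two-sided α = 0.1 → critical value z_{0.05} = 1.645.
Power = Φ(δ − 1.645) + Φ(−δ − 1.645) = Φ(0.429) + Φ(-3.719) = 0.6660 + 0.0001 = 0.6661.

Power ≈ 0.666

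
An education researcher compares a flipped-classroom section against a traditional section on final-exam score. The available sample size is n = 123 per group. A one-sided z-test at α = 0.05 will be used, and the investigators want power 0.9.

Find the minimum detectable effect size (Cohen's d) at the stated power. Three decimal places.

d ≈ 0.373

Need Φ(δ − 1.645) = 0.9, so δ = 1.645 + 1.282 = 2.926.
δ = d·√(n/2) ⇒ d = δ/√(n/2) = 2.926/√(123/2) = 0.3732.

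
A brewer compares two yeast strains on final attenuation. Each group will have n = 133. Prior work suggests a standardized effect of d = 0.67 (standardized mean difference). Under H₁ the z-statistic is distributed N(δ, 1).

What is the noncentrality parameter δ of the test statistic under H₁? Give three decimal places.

δ ≈ 5.464

The noncentrality parameter scales effect size by the design's sample-size factor: δ = d·√(n/2) = 0.67 × √(133/2) = 5.4637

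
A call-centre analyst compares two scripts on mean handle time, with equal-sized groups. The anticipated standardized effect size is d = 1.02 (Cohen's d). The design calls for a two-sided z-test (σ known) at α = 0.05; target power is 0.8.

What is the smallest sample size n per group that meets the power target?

Set Φ(δ − 1.960) = 0.8; then δ − 1.960 = Φ⁻¹(0.8) = 0.842, giving δ = 2.802.
(For δ > 0 the lower-tail rejection region contributes negligibly to power, so the one-term inversion is standard.)
δ = d·√(n/2) ⇒ n = 2(δ/d)² = 2 × (2.802 / 1.02)² = 15.09.
Rounding up, n = 16 per group.

n = 16 per group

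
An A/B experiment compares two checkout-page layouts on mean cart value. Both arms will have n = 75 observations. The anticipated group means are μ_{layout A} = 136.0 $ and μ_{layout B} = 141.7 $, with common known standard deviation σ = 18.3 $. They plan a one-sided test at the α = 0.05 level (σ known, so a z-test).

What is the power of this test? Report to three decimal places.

Power ≈ 0.604

Standardized effect: d = |μ_{layout A} − μ_{layout B}| / σ = |136.0 − 141.7| / 18.3 = 0.3115
Noncentrality parameter: δ = d·√(n/2) = 0.3115 × √(75/2) = 1.9074
Critical value for a one-sided test at α = 0.05: z_α = 1.645.
Power = Φ(δ − 1.645) = Φ(0.263) = 0.6035.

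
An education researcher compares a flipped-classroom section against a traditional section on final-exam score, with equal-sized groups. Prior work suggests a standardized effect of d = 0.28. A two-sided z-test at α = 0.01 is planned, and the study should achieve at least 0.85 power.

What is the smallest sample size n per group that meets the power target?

For power 0.85 need Φ(δ − z_{0.005}) = 0.85, so δ = z_{0.005} + z_{0.15} = 2.576 + 1.036 = 3.612.
(Ignoring the negligible lower-tail rejection probability gives the usual closed-form inversion.)
δ = d·√(n/2) ⇒ n = 2(δ/d)² = 2 × (3.612 / 0.28)² = 332.87.
Round up to the next whole unit.

n = 333 per group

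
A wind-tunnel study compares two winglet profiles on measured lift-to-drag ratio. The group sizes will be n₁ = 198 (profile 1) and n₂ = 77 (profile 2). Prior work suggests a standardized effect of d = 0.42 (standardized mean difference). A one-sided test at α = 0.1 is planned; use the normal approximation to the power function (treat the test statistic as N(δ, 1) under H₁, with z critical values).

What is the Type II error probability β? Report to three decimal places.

β ≈ 0.032

Noncentrality parameter: δ = d / √(1/n₁ + 1/n₂) = 0.42 / √(1/198 + 1/77) = 3.1272
Critical value for a one-sided test at α = 0.1: z_α = 1.282.
Power = Φ(δ − 1.282) = Φ(1.846) = 0.9675.
Type II error: β = 1 − power = 1 − 0.9675 = 0.0325.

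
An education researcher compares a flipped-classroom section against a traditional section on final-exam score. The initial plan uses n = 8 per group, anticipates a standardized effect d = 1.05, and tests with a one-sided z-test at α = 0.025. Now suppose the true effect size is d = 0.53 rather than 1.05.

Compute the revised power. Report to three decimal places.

With d = 0.53: δ = d·√(n/2) = 0.53 × √(8/2) = 1.0600. Critical value z_{0.025} = 1.960.
Revised power = Φ(δ − 1.960) = Φ(-0.900) = 0.1841.

Power ≈ 0.184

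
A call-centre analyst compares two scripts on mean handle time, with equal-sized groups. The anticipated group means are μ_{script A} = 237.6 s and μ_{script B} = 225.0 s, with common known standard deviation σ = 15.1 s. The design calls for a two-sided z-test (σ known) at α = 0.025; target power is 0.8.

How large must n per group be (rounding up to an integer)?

Standardized effect: d = |μ_{script A} − μ_{script B}| / σ = |237.6 − 225.0| / 15.1 = 0.8344
Set Φ(δ − 2.241) = 0.8; then δ − 2.241 = Φ⁻¹(0.8) = 0.842, giving δ = 3.083.
(The Φ(−δ − z_{α/2}) term is vanishingly small for δ > 0 and is dropped in the standard sample-size formula.)
δ = d·√(n/2) ⇒ n = 2(δ/d)² = 2 × (3.083 / 0.8344)² = 27.30.
Rounding up, n = 28 per group.

n = 28 per group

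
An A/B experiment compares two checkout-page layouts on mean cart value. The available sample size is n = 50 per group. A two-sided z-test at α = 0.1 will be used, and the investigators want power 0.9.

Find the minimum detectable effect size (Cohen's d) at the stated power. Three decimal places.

d ≈ 0.585

Need Φ(δ − 1.645) = 0.9, so δ = 1.645 + 1.282 = 2.926.
(Lower-tail contribution to power is negligible for δ > 0.)
δ = d·√(n/2) ⇒ d = δ/√(n/2) = 2.926/√(50/2) = 0.5853.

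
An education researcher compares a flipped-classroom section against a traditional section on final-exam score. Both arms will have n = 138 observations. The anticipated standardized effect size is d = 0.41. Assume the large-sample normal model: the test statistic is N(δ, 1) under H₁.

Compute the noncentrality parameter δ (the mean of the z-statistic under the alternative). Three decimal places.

δ = d·√(n/2) = 0.41 × √(138/2) = 3.4057

δ ≈ 3.406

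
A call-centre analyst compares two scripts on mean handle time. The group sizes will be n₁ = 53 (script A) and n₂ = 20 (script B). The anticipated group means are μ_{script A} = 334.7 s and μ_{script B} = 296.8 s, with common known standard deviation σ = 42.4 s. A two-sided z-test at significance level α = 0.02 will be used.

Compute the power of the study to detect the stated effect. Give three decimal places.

Standardized effect: d = |μ_{script A} − μ_{script B}| / σ = |334.7 − 296.8| / 42.4 = 0.8939
Noncentrality parameter: δ = d / √(1/n₁ + 1/n₂) = 0.8939 / √(1/53 + 1/20) = 3.4062
Critical value for a two-sided test at α = 0.02: z_{α/2} = 2.326.
Power = Φ(δ − 2.326) + Φ(−δ − 2.326) = Φ(1.080) + Φ(-5.733) = 0.8599 + 0.0000 = 0.8599.

Power ≈ 0.860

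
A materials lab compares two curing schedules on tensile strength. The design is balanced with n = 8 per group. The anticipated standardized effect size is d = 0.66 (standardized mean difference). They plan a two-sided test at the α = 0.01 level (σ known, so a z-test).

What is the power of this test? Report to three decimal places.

Noncentrality parameter: δ = d·√(n/2) = 0.66 × √(8/2) = 1.3200
Two-sided α = 0.01 → critical value z_{0.005} = 2.576.
Power = Φ(δ − 2.576) + Φ(−δ − 2.576) = Φ(-1.256) + Φ(-3.896) = 0.1046 + 0.0000 = 0.1046.

Power ≈ 0.105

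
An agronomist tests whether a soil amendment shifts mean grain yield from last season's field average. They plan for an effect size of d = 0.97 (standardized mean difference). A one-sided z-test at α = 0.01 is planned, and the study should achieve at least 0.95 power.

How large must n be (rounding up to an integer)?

n = 17

For power 0.95 need Φ(δ − z_{0.01}) = 0.95, so δ = z_{0.01} + z_{0.05} = 2.326 + 1.645 = 3.971.
δ = d·√n ⇒ n = (δ/d)² = (3.971 / 0.97)² = 16.76.
Rounding up, n = 17.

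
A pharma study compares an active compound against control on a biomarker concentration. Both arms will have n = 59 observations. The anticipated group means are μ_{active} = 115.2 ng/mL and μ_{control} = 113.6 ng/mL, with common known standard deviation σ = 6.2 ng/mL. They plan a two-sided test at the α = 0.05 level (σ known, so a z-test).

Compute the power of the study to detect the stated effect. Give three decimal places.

Power ≈ 0.289

Standardized effect: d = |μ_{active} − μ_{control}| / σ = |115.2 − 113.6| / 6.2 = 0.2581
Noncentrality parameter: δ = d·√(n/2) = 0.2581 × √(59/2) = 1.4016
Critical value for a two-sided test at α = 0.05: z_{α/2} = 1.960.
Power = Φ(δ − 1.960) + Φ(−δ − 1.960) = Φ(-0.558) + Φ(-3.362) = 0.2883 + 0.0004 = 0.2887.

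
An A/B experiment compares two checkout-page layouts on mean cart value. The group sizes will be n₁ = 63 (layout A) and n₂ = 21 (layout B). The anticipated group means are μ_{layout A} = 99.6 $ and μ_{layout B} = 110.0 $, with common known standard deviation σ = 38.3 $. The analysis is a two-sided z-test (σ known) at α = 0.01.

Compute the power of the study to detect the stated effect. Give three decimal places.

Standardized effect: d = |μ_{layout A} − μ_{layout B}| / σ = |99.6 − 110.0| / 38.3 = 0.2715
Noncentrality parameter: δ = d / √(1/n₁ + 1/n₂) = 0.2715 / √(1/63 + 1/21) = 1.0776
Critical value for a two-sided test at α = 0.01: z_{α/2} = 2.576.
Power = Φ(δ − 2.576) + Φ(−δ − 2.576) = Φ(-1.498) + Φ(-3.653) = 0.0670 + 0.0001 = 0.0672.

Power ≈ 0.067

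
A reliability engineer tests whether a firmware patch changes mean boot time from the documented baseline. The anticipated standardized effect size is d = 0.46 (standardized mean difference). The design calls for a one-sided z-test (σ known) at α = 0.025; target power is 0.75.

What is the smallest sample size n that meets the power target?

n = 33

Set Φ(δ − 1.960) = 0.75; then δ − 1.960 = Φ⁻¹(0.75) = 0.674, giving δ = 2.634.
δ = d·√n ⇒ n = (δ/d)² = (2.634 / 0.46)² = 32.80.
Rounding up, n = 33.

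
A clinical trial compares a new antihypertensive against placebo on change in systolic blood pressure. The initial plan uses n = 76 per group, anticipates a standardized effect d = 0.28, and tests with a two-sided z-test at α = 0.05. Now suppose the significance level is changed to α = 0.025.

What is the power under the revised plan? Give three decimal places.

Power ≈ 0.303

δ = d·√(n/2) = 0.28 × √(76/2) = 1.7260 (unchanged). New critical value: z_{0.0125} = 2.241.
Revised power = Φ(δ − 2.241) + Φ(−δ − 2.241) = Φ(-0.515) + Φ(-3.967) = 0.3031 + 0.0000 = 0.3032.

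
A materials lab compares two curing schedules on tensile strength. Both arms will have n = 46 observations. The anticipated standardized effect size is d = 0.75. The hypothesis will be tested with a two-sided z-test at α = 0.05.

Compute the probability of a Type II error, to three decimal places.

Noncentrality parameter: δ = d·√(n/2) = 0.75 × √(46/2) = 3.5969
Critical value for a two-sided test at α = 0.05: z_{α/2} = 1.960.
Power = Φ(δ − 1.960) + Φ(−δ − 1.960) = Φ(1.637) + Φ(-5.557) = 0.9492 + 0.0000 = 0.9492.
Type II error: β = 1 − power = 1 − 0.9492 = 0.0508.

β ≈ 0.051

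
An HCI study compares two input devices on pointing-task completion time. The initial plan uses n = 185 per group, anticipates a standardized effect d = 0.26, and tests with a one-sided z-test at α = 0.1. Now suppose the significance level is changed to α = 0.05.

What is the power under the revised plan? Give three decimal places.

δ = d·√(n/2) = 0.26 × √(185/2) = 2.5006 (unchanged). New critical value: z_{0.05} = 1.645.
Revised power = P(Z > 1.645 − δ) = Φ(0.856) = 0.8039.

Power ≈ 0.804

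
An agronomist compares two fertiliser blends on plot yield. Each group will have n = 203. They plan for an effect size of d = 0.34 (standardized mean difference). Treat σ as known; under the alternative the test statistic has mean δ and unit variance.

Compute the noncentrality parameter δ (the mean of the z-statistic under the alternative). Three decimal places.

δ = d·√(n/2) = 0.34 × √(203/2) = 3.4254

δ ≈ 3.425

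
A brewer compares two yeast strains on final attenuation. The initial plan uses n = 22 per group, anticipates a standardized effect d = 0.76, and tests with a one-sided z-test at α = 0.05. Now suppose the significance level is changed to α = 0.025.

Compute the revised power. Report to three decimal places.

δ = d·√(n/2) = 0.76 × √(22/2) = 2.5206 (unchanged). New critical value: z_{0.025} = 1.960.
Revised power = Φ(δ − 1.960) = Φ(0.561) = 0.7125.

Power ≈ 0.712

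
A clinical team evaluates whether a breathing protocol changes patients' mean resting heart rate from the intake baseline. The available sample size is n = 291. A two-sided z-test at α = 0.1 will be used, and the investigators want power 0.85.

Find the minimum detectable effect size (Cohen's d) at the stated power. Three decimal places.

Required noncentrality: δ = z_{0.05} + z_{0.15} = 1.645 + 1.036 = 2.681.
(The second rejection-region term Φ(−δ − z_{α/2}) is negligible and dropped.)
δ = d·√n ⇒ d = δ/√n = 2.681/√291 = 0.1572.

d ≈ 0.157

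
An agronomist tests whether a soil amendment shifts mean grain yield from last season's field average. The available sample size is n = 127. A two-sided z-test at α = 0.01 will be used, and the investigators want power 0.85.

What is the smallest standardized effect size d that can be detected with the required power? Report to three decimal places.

d ≈ 0.321

Required noncentrality: δ = z_{0.005} + z_{0.15} = 2.576 + 1.036 = 3.612.
(The second rejection-region term Φ(−δ − z_{α/2}) is negligible and dropped.)
δ = d·√n ⇒ d = δ/√n = 3.612/√127 = 0.3205.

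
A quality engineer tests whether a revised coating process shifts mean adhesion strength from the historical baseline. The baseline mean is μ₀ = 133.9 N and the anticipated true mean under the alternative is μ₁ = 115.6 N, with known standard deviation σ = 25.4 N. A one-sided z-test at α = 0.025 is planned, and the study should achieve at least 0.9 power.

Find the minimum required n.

Standardized effect: d = |μ₁ − μ₀| / σ = |115.6 − 133.9| / 25.4 = 0.7205
For power 0.9 need Φ(δ − z_{0.025}) = 0.9, so δ = z_{0.025} + z_{0.10} = 1.960 + 1.282 = 3.242.
δ = d·√n ⇒ n = (δ/d)² = (3.242 / 0.7205)² = 20.24.
Rounding up, n = 21.

n = 21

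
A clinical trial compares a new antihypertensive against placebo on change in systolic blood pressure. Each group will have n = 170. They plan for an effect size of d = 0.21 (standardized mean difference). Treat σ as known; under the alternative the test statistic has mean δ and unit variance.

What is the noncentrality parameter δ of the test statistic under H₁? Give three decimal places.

δ ≈ 1.936

δ = d·√(n/2) = 0.21 × √(170/2) = 1.9361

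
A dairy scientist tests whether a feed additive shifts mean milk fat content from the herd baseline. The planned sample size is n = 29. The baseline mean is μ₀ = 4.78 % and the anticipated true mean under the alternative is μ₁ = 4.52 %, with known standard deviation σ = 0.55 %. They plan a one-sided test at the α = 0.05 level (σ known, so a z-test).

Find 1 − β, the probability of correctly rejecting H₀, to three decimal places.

Power ≈ 0.816

Standardized effect: d = |μ₁ − μ₀| / σ = |4.52 − 4.78| / 0.55 = 0.4727
Noncentrality parameter: δ = d·√n = 0.4727 × √29 = 2.5457
One-sided α = 0.05 → critical value z_{0.05} = 1.645.
Power = P(Z > 1.645 − δ) = Φ(0.901) = 0.8162.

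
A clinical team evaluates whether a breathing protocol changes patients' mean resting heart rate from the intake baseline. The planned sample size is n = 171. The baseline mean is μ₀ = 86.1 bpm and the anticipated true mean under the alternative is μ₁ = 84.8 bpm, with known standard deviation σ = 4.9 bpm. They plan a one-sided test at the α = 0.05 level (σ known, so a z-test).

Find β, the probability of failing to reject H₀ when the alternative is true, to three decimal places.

β ≈ 0.034

Standardized effect: d = |μ₁ − μ₀| / σ = |84.8 − 86.1| / 4.9 = 0.2653
Noncentrality parameter: δ = d·√n = 0.2653 × √171 = 3.4693
One-sided α = 0.05 → critical value z_{0.05} = 1.645.
Power = Φ(δ − 1.645) = Φ(1.824) = 0.9660.
Type II error: β = 1 − power = 1 − 0.9660 = 0.0340.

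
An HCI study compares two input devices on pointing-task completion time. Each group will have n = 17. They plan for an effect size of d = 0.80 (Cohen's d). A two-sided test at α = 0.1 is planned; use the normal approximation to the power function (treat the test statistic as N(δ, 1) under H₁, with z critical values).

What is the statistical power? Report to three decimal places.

Power ≈ 0.754

Noncentrality parameter: δ = d·√(n/2) = 0.80 × √(17/2) = 2.3324
Critical value for a two-sided test at α = 0.1: z_{α/2} = 1.645.
Power = Φ(δ − 1.645) + Φ(−δ − 1.645) = Φ(0.688) + Φ(-3.977) = 0.7541 + 0.0000 = 0.7542.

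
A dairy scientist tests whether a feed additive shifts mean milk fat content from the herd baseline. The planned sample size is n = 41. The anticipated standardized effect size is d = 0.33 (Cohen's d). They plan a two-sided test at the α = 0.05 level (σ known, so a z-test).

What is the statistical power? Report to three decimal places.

Power ≈ 0.561

Noncentrality parameter: δ = d·√n = 0.33 × √41 = 2.1130
Critical value for a two-sided test at α = 0.05: z_{α/2} = 1.960.
Power = Φ(δ − 1.960) + Φ(−δ − 1.960) = Φ(0.153) + Φ(-4.073) = 0.5608 + 0.0000 = 0.5609.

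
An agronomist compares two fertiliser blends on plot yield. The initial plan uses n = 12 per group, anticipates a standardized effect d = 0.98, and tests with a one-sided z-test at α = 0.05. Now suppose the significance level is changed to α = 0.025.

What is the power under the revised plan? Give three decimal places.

δ = d·√(n/2) = 0.98 × √(12/2) = 2.4005 (unchanged). New critical value: z_{0.025} = 1.960.
Revised power = Φ(δ − 1.960) = Φ(0.441) = 0.6702.

Power ≈ 0.670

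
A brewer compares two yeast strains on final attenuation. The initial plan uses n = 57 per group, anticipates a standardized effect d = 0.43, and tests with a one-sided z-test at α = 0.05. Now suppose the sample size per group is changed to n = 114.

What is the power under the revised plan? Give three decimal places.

With n = 114 per group: δ = d·√(n/2) = 0.43 × √(114/2) = 3.2464. Critical value z_{0.05} = 1.645.
Revised power = Φ(δ − 1.645) = Φ(1.602) = 0.9454.

Power ≈ 0.945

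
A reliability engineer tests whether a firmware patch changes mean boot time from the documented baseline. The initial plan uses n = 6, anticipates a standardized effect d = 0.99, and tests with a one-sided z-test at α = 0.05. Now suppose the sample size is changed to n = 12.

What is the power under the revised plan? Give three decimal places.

Power ≈ 0.963

With n = 12: δ = d·√n = 0.99 × √12 = 3.4295. Critical value z_{0.05} = 1.645.
Revised power = P(Z > 1.645 − δ) = Φ(1.785) = 0.9628.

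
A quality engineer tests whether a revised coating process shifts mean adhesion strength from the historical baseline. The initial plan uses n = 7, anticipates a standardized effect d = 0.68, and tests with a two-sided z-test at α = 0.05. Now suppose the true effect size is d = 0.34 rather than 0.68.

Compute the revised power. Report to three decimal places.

With d = 0.34: δ = d·√n = 0.34 × √7 = 0.8996. Critical value z_{0.025} = 1.960.
Revised power = Φ(δ − 1.960) + Φ(−δ − 1.960) = Φ(-1.060) + Φ(-2.860) = 0.1445 + 0.0021 = 0.1466.

Power ≈ 0.147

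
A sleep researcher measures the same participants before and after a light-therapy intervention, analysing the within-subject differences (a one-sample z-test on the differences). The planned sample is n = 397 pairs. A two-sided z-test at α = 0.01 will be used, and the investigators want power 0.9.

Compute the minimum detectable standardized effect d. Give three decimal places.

d ≈ 0.194

Need Φ(δ − 2.576) = 0.9, so δ = 2.576 + 1.282 = 3.857.
(The second rejection-region term Φ(−δ − z_{α/2}) is negligible and dropped.)
δ = d·√n ⇒ d = δ/√n = 3.857/√397 = 0.1936.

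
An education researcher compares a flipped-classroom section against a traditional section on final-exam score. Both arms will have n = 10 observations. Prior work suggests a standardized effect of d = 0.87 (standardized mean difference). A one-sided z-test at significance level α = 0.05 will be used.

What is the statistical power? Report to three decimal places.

Noncentrality parameter: δ = d·√(n/2) = 0.87 × √(10/2) = 1.9454
Critical value for a one-sided test at α = 0.05: z_α = 1.645.
Power = Φ(δ − 1.645) = Φ(0.301) = 0.6181.

Power ≈ 0.618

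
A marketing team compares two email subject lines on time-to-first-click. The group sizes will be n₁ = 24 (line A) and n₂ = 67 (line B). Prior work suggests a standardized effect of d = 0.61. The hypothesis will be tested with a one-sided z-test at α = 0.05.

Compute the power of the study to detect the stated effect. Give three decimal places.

Power ≈ 0.821

Noncentrality parameter: λ = d / √(1/n₁ + 1/n₂) = 0.61 / √(1/24 + 1/67) = 2.5642
Critical value for a one-sided test at α = 0.05: z_α = 1.645.
Power = Φ(λ − 1.645) = Φ(0.919) = 0.8210.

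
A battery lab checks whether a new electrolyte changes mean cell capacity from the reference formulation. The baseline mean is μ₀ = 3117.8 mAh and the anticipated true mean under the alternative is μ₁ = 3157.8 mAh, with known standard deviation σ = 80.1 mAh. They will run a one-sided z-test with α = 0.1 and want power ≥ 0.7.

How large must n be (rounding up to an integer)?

Standardized effect: d = |μ₁ − μ₀| / σ = |3157.8 − 3117.8| / 80.1 = 0.4994
Set Φ(δ − 1.282) = 0.7; then δ − 1.282 = Φ⁻¹(0.7) = 0.524, giving δ = 1.806.
δ = d·√n ⇒ n = (δ/d)² = (1.806 / 0.4994)² = 13.08.
Round up to the next whole unit.

n = 14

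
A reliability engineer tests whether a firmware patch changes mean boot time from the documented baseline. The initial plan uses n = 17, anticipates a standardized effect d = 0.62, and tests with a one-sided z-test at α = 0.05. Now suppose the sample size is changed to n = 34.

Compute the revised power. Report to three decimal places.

Power ≈ 0.976

With n = 34: δ = d·√n = 0.62 × √34 = 3.6152. Critical value z_{0.05} = 1.645.
Revised power = Φ(δ − 1.645) = Φ(1.970) = 0.9756.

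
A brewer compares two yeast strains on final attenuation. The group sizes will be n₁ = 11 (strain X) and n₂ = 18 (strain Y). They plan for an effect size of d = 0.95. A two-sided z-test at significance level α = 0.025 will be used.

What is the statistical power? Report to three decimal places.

Power ≈ 0.595

Noncentrality parameter: δ = d / √(1/n₁ + 1/n₂) = 0.95 / √(1/11 + 1/18) = 2.4823
Critical value for a two-sided test at α = 0.025: z_{α/2} = 2.241.
Power = Φ(δ − 2.241) + Φ(−δ − 2.241) = Φ(0.241) + Φ(-4.724) = 0.5952 + 0.0000 = 0.5952.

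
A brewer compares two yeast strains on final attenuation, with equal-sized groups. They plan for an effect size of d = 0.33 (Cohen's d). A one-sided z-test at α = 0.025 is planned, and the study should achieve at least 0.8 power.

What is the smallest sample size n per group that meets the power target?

n = 145 per group

For power 0.8 need Φ(δ − z_{0.025}) = 0.8, so δ = z_{0.025} + z_{0.20} = 1.960 + 0.842 = 2.802.
δ = d·√(n/2) ⇒ n = 2(δ/d)² = 2 × (2.802 / 0.33)² = 144.15.
Round up to the next whole unit.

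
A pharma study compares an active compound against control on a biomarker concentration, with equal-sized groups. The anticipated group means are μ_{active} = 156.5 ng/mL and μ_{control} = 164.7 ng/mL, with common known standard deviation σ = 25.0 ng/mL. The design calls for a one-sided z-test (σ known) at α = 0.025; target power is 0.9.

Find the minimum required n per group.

n = 196 per group

Standardized effect: d = |μ_{active} − μ_{control}| / σ = |156.5 − 164.7| / 25.0 = 0.3280
Set Φ(δ − 1.960) = 0.9; then δ − 1.960 = Φ⁻¹(0.9) = 1.282, giving δ = 3.242.
δ = d·√(n/2) ⇒ n = 2(δ/d)² = 2 × (3.242 / 0.3280)² = 195.33.
Round up to the next whole unit.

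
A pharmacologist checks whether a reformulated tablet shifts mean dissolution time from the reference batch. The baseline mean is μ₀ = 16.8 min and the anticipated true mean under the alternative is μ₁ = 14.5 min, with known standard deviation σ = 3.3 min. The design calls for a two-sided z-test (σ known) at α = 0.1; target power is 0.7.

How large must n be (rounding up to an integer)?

n = 10

Standardized effect: d = |μ₁ − μ₀| / σ = |14.5 − 16.8| / 3.3 = 0.6970
Set Φ(δ − 1.645) = 0.7; then δ − 1.645 = Φ⁻¹(0.7) = 0.524, giving δ = 2.169.
(Ignoring the negligible lower-tail rejection probability gives the usual closed-form inversion.)
δ = d·√n ⇒ n = (δ/d)² = (2.169 / 0.6970)² = 9.69.
Rounding up, n = 10.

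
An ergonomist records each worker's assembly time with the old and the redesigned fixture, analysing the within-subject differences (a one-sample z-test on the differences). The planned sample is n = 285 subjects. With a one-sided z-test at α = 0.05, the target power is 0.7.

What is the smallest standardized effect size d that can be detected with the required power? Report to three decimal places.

d ≈ 0.128

Need Φ(δ − 1.645) = 0.7, so δ = 1.645 + 0.524 = 2.169.
δ = d·√n ⇒ d = δ/√n = 2.169/√285 = 0.1285.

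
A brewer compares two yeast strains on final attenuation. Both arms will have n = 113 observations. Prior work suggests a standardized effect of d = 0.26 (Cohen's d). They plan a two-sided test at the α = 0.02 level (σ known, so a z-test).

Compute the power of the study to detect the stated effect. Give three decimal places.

Power ≈ 0.355

Noncentrality parameter: λ = d·√(n/2) = 0.26 × √(113/2) = 1.9543
Two-sided α = 0.02 → critical value z_{0.01} = 2.326.
Power = Φ(λ − 2.326) + Φ(−λ − 2.326) = Φ(-0.372) + Φ(-4.281) = 0.3549 + 0.0000 = 0.3549.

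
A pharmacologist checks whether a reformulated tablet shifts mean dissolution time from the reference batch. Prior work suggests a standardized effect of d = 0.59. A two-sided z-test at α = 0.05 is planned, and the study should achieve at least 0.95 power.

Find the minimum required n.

n = 38

For power 0.95 need Φ(δ − z_{0.025}) = 0.95, so δ = z_{0.025} + z_{0.05} = 1.960 + 1.645 = 3.605.
(The Φ(−δ − z_{α/2}) term is vanishingly small for δ > 0 and is dropped in the standard sample-size formula.)
δ = d·√n ⇒ n = (δ/d)² = (3.605 / 0.59)² = 37.33.
Rounding up, n = 38.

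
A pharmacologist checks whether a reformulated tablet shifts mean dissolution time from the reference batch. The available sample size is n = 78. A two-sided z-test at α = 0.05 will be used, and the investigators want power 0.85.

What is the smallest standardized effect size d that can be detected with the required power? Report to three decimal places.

Need Φ(δ − 1.960) = 0.85, so δ = 1.960 + 1.036 = 2.996.
(The second rejection-region term Φ(−δ − z_{α/2}) is negligible and dropped.)
δ = d·√n ⇒ d = δ/√n = 2.996/√78 = 0.3393.

d ≈ 0.339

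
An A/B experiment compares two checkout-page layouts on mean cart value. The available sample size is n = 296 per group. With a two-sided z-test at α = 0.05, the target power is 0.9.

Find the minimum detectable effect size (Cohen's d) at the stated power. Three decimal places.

Required noncentrality: δ = z_{0.025} + z_{0.10} = 1.960 + 1.282 = 3.242.
(The second rejection-region term Φ(−δ − z_{α/2}) is negligible and dropped.)
δ = d·√(n/2) ⇒ d = δ/√(n/2) = 3.242/√(296/2) = 0.2665.

d ≈ 0.266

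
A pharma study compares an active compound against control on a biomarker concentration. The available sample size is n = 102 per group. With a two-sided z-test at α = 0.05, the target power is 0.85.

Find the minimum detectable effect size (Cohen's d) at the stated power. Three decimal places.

Need Φ(δ − 1.960) = 0.85, so δ = 1.960 + 1.036 = 2.996.
(Lower-tail contribution to power is negligible for δ > 0.)
δ = d·√(n/2) ⇒ d = δ/√(n/2) = 2.996/√(102/2) = 0.4196.

d ≈ 0.420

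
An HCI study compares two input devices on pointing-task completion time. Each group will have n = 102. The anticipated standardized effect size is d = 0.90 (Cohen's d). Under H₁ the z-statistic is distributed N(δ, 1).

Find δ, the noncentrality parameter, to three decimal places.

δ = d·√(n/2) = 0.90 × √(102/2) = 6.4273

δ ≈ 6.427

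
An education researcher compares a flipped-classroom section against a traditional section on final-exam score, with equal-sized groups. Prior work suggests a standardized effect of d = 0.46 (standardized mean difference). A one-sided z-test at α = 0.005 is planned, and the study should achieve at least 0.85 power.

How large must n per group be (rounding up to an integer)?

n = 124 per group

Set Φ(δ − 2.576) = 0.85; then δ − 2.576 = Φ⁻¹(0.85) = 1.036, giving δ = 3.612.
δ = d·√(n/2) ⇒ n = 2(δ/d)² = 2 × (3.612 / 0.46)² = 123.33.
Rounding up, n = 124 per group.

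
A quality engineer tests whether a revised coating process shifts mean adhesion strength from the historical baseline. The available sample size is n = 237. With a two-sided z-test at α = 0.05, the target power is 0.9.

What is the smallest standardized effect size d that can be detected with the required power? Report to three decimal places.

d ≈ 0.211

Required noncentrality: δ = z_{0.025} + z_{0.10} = 1.960 + 1.282 = 3.242.
(Lower-tail contribution to power is negligible for δ > 0.)
δ = d·√n ⇒ d = δ/√n = 3.242/√237 = 0.2106.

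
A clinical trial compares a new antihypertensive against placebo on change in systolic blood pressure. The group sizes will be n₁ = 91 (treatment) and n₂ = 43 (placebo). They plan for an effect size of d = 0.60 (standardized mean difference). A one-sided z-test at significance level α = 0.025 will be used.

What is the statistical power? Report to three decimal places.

Noncentrality parameter: δ = d / √(1/n₁ + 1/n₂) = 0.60 / √(1/91 + 1/43) = 3.2423
One-sided α = 0.025 → critical value z_{0.025} = 1.960.
Power = P(Z > 1.960 − δ) = Φ(1.282) = 0.9001.

Power ≈ 0.900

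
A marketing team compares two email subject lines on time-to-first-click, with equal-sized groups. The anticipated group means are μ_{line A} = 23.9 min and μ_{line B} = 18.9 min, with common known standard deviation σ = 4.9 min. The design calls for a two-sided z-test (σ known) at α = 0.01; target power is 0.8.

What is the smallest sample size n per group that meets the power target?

Standardized effect: d = |μ_{line A} − μ_{line B}| / σ = |23.9 − 18.9| / 4.9 = 1.0204
Set Φ(δ − 2.576) = 0.8; then δ − 2.576 = Φ⁻¹(0.8) = 0.842, giving δ = 3.417.
(For δ > 0 the lower-tail rejection region contributes negligibly to power, so the one-term inversion is standard.)
δ = d·√(n/2) ⇒ n = 2(δ/d)² = 2 × (3.417 / 1.0204)² = 22.43.
Rounding up, n = 23 per group.

n = 23 per group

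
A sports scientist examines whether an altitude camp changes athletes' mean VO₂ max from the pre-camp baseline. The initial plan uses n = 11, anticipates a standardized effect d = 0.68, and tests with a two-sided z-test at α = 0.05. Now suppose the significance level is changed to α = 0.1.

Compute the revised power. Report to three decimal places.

δ = d·√n = 0.68 × √11 = 2.2553 (unchanged). New critical value: z_{0.05} = 1.645.
Revised power = Φ(δ − 1.645) + Φ(−δ − 1.645) = Φ(0.610) + Φ(-3.900) = 0.7292 + 0.0000 = 0.7293.

Power ≈ 0.729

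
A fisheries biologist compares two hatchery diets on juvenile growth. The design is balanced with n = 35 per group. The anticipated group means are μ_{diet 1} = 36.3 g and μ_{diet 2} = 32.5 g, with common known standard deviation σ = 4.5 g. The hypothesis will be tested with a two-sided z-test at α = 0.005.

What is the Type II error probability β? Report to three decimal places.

β ≈ 0.234

Standardized effect: d = |μ_{diet 1} − μ_{diet 2}| / σ = |36.3 − 32.5| / 4.5 = 0.8444
Noncentrality parameter: δ = d·√(n/2) = 0.8444 × √(35/2) = 3.5326
Critical value for a two-sided test at α = 0.005: z_{α/2} = 2.807.
Power = Φ(δ − 2.807) + Φ(−δ − 2.807) = Φ(0.726) + Φ(-6.340) = 0.7659 + 0.0000 = 0.7659.
Type II error: β = 1 − power = 1 − 0.7659 = 0.2341.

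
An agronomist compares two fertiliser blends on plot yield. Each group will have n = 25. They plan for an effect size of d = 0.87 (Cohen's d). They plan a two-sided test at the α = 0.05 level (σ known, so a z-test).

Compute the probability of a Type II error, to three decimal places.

Noncentrality parameter: δ = d·√(n/2) = 0.87 × √(25/2) = 3.0759
Critical value for a two-sided test at α = 0.05: z_{α/2} = 1.960.
Power = Φ(δ − 1.960) + Φ(−δ − 1.960) = Φ(1.116) + Φ(-5.036) = 0.8678 + 0.0000 = 0.8678.
Type II error: β = 1 − power = 1 − 0.8678 = 0.1322.

β ≈ 0.132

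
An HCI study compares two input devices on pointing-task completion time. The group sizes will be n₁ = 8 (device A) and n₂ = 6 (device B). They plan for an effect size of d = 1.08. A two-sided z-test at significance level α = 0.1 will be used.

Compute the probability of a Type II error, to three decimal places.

Noncentrality parameter: δ = d / √(1/n₁ + 1/n₂) = 1.08 / √(1/8 + 1/6) = 1.9998
Two-sided α = 0.1 → critical value z_{0.05} = 1.645.
Power = Φ(δ − 1.645) + Φ(−δ − 1.645) = Φ(0.355) + Φ(-3.645) = 0.6387 + 0.0001 = 0.6388.
Type II error: β = 1 − power = 1 − 0.6388 = 0.3612.

β ≈ 0.361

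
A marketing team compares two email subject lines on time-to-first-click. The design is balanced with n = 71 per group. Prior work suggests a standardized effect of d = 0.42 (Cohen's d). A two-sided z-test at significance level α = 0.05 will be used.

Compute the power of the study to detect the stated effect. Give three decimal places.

Noncentrality parameter: δ = d·√(n/2) = 0.42 × √(71/2) = 2.5024
Two-sided α = 0.05 → critical value z_{0.025} = 1.960.
Power = Φ(δ − 1.960) + Φ(−δ − 1.960) = Φ(0.542) + Φ(-4.462) = 0.7063 + 0.0000 = 0.7063.

Power ≈ 0.706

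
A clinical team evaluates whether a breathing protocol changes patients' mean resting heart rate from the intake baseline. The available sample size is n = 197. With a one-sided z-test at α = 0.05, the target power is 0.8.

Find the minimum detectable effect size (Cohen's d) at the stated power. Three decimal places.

d ≈ 0.177

Need Φ(δ − 1.645) = 0.8, so δ = 1.645 + 0.842 = 2.486.
δ = d·√n ⇒ d = δ/√n = 2.486/√197 = 0.1772.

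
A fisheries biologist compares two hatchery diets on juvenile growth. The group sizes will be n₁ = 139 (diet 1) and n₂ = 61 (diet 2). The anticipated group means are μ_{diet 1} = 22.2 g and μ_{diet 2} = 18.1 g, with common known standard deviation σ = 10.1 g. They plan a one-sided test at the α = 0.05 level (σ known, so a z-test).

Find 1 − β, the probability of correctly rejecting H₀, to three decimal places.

Power ≈ 0.841

Standardized effect: d = |μ_{diet 1} − μ_{diet 2}| / σ = |22.2 − 18.1| / 10.1 = 0.4059
Noncentrality parameter: δ = d / √(1/n₁ + 1/n₂) = 0.4059 / √(1/139 + 1/61) = 2.6431
One-sided α = 0.05 → critical value z_{0.05} = 1.645.
Power = P(Z > 1.645 − δ) = Φ(0.998) = 0.8409.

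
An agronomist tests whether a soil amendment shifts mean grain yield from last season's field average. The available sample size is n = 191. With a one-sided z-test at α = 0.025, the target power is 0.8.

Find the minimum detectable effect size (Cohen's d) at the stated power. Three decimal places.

d ≈ 0.203

Need Φ(δ − 1.960) = 0.8, so δ = 1.960 + 0.842 = 2.802.
δ = d·√n ⇒ d = δ/√n = 2.802/√191 = 0.2027.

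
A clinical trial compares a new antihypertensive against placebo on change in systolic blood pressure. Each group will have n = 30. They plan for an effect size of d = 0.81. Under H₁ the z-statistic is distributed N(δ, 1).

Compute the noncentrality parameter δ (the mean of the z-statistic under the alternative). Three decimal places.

δ ≈ 3.137

The noncentrality parameter scales effect size by the design's sample-size factor: δ = d·√(n/2) = 0.81 × √(30/2) = 3.1371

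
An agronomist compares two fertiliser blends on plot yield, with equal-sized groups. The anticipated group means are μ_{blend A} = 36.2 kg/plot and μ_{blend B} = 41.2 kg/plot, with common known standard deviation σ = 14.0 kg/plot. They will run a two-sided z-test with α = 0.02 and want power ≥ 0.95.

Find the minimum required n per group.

Standardized effect: d = |μ_{blend A} − μ_{blend B}| / σ = |36.2 − 41.2| / 14.0 = 0.3571
Set Φ(δ − 2.326) = 0.95; then δ − 2.326 = Φ⁻¹(0.95) = 1.645, giving δ = 3.971.
(For δ > 0 the lower-tail rejection region contributes negligibly to power, so the one-term inversion is standard.)
δ = d·√(n/2) ⇒ n = 2(δ/d)² = 2 × (3.971 / 0.3571)² = 247.28.
Round up to the next whole unit.

n = 248 per group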